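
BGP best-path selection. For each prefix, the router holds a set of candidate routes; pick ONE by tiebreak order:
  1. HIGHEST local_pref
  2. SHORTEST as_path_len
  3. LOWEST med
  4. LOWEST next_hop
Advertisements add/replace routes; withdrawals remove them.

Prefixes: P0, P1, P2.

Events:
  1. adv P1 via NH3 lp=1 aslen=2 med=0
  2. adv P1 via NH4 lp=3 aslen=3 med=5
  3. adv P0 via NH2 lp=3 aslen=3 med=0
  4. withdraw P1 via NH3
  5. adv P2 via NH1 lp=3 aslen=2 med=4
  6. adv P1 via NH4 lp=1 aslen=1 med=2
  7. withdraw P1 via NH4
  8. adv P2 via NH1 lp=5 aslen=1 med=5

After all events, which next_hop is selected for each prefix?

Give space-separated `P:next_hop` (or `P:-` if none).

Op 1: best P0=- P1=NH3 P2=-
Op 2: best P0=- P1=NH4 P2=-
Op 3: best P0=NH2 P1=NH4 P2=-
Op 4: best P0=NH2 P1=NH4 P2=-
Op 5: best P0=NH2 P1=NH4 P2=NH1
Op 6: best P0=NH2 P1=NH4 P2=NH1
Op 7: best P0=NH2 P1=- P2=NH1
Op 8: best P0=NH2 P1=- P2=NH1

Answer: P0:NH2 P1:- P2:NH1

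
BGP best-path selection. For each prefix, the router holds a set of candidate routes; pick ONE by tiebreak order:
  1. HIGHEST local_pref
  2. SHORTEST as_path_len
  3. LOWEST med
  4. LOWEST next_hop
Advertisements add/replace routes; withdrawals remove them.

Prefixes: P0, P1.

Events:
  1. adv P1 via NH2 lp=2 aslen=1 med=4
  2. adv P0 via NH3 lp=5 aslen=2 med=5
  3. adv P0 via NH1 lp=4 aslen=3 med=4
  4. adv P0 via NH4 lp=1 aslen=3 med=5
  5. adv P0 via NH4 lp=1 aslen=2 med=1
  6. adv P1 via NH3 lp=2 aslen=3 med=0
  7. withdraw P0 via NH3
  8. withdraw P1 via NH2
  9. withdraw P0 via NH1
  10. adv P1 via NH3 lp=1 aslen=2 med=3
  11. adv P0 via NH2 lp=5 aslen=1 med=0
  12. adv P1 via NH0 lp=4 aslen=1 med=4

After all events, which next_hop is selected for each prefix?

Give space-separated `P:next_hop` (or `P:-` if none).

Answer: P0:NH2 P1:NH0

Derivation:
Op 1: best P0=- P1=NH2
Op 2: best P0=NH3 P1=NH2
Op 3: best P0=NH3 P1=NH2
Op 4: best P0=NH3 P1=NH2
Op 5: best P0=NH3 P1=NH2
Op 6: best P0=NH3 P1=NH2
Op 7: best P0=NH1 P1=NH2
Op 8: best P0=NH1 P1=NH3
Op 9: best P0=NH4 P1=NH3
Op 10: best P0=NH4 P1=NH3
Op 11: best P0=NH2 P1=NH3
Op 12: best P0=NH2 P1=NH0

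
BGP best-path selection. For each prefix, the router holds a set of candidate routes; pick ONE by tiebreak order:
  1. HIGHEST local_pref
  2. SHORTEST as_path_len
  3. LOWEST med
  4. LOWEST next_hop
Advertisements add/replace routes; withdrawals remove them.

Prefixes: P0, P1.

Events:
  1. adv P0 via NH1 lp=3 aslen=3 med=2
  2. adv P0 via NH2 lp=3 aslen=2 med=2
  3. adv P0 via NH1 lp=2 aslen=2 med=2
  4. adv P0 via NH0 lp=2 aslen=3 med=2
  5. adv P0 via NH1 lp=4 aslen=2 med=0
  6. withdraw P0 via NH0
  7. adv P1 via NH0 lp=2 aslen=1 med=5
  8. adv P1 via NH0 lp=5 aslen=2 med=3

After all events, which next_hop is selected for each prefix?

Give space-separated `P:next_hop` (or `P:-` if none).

Op 1: best P0=NH1 P1=-
Op 2: best P0=NH2 P1=-
Op 3: best P0=NH2 P1=-
Op 4: best P0=NH2 P1=-
Op 5: best P0=NH1 P1=-
Op 6: best P0=NH1 P1=-
Op 7: best P0=NH1 P1=NH0
Op 8: best P0=NH1 P1=NH0

Answer: P0:NH1 P1:NH0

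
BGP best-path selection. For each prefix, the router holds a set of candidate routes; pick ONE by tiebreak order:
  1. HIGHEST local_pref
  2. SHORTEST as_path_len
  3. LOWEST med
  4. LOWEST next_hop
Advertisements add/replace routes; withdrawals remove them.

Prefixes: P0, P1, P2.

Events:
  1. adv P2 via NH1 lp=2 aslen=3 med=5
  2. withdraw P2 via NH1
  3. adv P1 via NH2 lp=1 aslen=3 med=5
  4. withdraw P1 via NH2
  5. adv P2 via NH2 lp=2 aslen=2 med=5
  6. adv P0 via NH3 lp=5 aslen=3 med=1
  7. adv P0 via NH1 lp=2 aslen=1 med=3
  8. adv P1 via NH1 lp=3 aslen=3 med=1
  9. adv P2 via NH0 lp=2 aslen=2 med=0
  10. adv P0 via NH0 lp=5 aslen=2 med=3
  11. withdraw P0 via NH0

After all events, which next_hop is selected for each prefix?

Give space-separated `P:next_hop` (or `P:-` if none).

Op 1: best P0=- P1=- P2=NH1
Op 2: best P0=- P1=- P2=-
Op 3: best P0=- P1=NH2 P2=-
Op 4: best P0=- P1=- P2=-
Op 5: best P0=- P1=- P2=NH2
Op 6: best P0=NH3 P1=- P2=NH2
Op 7: best P0=NH3 P1=- P2=NH2
Op 8: best P0=NH3 P1=NH1 P2=NH2
Op 9: best P0=NH3 P1=NH1 P2=NH0
Op 10: best P0=NH0 P1=NH1 P2=NH0
Op 11: best P0=NH3 P1=NH1 P2=NH0

Answer: P0:NH3 P1:NH1 P2:NH0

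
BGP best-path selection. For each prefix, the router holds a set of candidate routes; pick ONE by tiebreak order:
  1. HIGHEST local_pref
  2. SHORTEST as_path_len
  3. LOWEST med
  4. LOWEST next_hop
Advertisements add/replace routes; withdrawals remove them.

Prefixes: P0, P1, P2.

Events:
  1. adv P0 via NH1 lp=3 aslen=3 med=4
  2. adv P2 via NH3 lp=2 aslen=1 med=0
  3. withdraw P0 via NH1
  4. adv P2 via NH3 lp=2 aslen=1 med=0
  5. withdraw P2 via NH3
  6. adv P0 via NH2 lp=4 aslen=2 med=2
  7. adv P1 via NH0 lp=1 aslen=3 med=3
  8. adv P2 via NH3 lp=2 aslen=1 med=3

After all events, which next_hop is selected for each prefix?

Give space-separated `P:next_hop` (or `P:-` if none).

Op 1: best P0=NH1 P1=- P2=-
Op 2: best P0=NH1 P1=- P2=NH3
Op 3: best P0=- P1=- P2=NH3
Op 4: best P0=- P1=- P2=NH3
Op 5: best P0=- P1=- P2=-
Op 6: best P0=NH2 P1=- P2=-
Op 7: best P0=NH2 P1=NH0 P2=-
Op 8: best P0=NH2 P1=NH0 P2=NH3

Answer: P0:NH2 P1:NH0 P2:NH3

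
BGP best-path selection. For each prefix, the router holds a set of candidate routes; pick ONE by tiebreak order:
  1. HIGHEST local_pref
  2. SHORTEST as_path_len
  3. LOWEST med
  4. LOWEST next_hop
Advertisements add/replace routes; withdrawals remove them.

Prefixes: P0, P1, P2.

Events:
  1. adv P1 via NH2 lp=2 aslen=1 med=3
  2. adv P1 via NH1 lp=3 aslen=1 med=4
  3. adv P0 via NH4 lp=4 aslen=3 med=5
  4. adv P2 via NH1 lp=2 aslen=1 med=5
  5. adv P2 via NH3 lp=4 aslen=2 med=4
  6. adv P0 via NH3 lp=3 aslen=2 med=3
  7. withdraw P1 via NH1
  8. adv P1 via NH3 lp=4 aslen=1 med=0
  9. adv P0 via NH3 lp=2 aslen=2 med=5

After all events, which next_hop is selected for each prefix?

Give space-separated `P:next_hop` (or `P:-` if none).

Answer: P0:NH4 P1:NH3 P2:NH3

Derivation:
Op 1: best P0=- P1=NH2 P2=-
Op 2: best P0=- P1=NH1 P2=-
Op 3: best P0=NH4 P1=NH1 P2=-
Op 4: best P0=NH4 P1=NH1 P2=NH1
Op 5: best P0=NH4 P1=NH1 P2=NH3
Op 6: best P0=NH4 P1=NH1 P2=NH3
Op 7: best P0=NH4 P1=NH2 P2=NH3
Op 8: best P0=NH4 P1=NH3 P2=NH3
Op 9: best P0=NH4 P1=NH3 P2=NH3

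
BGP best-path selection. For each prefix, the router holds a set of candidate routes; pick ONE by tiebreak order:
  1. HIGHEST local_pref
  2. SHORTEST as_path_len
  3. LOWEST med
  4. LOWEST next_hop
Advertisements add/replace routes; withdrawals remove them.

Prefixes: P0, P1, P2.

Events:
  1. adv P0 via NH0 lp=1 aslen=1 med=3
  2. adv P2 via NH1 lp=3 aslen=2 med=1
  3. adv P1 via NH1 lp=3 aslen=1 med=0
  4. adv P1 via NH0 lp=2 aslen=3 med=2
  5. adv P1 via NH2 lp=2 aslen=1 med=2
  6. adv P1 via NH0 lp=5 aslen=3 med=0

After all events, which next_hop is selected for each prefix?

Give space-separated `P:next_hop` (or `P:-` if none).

Answer: P0:NH0 P1:NH0 P2:NH1

Derivation:
Op 1: best P0=NH0 P1=- P2=-
Op 2: best P0=NH0 P1=- P2=NH1
Op 3: best P0=NH0 P1=NH1 P2=NH1
Op 4: best P0=NH0 P1=NH1 P2=NH1
Op 5: best P0=NH0 P1=NH1 P2=NH1
Op 6: best P0=NH0 P1=NH0 P2=NH1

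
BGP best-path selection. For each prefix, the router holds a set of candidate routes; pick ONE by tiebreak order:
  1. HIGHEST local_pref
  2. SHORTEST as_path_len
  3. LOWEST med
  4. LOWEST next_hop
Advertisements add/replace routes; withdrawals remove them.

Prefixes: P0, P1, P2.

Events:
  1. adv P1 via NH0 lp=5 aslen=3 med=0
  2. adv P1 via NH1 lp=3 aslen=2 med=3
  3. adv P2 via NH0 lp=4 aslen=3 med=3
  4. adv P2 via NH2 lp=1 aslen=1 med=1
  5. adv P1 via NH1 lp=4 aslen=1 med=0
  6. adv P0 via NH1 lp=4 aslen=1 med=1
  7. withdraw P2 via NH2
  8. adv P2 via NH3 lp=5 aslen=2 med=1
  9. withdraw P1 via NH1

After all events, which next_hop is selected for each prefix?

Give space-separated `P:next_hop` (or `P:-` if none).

Answer: P0:NH1 P1:NH0 P2:NH3

Derivation:
Op 1: best P0=- P1=NH0 P2=-
Op 2: best P0=- P1=NH0 P2=-
Op 3: best P0=- P1=NH0 P2=NH0
Op 4: best P0=- P1=NH0 P2=NH0
Op 5: best P0=- P1=NH0 P2=NH0
Op 6: best P0=NH1 P1=NH0 P2=NH0
Op 7: best P0=NH1 P1=NH0 P2=NH0
Op 8: best P0=NH1 P1=NH0 P2=NH3
Op 9: best P0=NH1 P1=NH0 P2=NH3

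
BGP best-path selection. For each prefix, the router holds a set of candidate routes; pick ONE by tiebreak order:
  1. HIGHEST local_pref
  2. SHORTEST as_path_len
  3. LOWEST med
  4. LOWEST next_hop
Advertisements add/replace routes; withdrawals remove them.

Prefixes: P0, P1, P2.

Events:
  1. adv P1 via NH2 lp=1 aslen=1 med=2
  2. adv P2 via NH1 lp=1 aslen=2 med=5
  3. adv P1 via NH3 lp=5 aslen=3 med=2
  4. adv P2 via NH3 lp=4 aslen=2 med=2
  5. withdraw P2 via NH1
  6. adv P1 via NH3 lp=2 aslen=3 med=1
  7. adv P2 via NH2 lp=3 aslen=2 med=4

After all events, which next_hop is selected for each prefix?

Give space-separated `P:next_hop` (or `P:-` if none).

Answer: P0:- P1:NH3 P2:NH3

Derivation:
Op 1: best P0=- P1=NH2 P2=-
Op 2: best P0=- P1=NH2 P2=NH1
Op 3: best P0=- P1=NH3 P2=NH1
Op 4: best P0=- P1=NH3 P2=NH3
Op 5: best P0=- P1=NH3 P2=NH3
Op 6: best P0=- P1=NH3 P2=NH3
Op 7: best P0=- P1=NH3 P2=NH3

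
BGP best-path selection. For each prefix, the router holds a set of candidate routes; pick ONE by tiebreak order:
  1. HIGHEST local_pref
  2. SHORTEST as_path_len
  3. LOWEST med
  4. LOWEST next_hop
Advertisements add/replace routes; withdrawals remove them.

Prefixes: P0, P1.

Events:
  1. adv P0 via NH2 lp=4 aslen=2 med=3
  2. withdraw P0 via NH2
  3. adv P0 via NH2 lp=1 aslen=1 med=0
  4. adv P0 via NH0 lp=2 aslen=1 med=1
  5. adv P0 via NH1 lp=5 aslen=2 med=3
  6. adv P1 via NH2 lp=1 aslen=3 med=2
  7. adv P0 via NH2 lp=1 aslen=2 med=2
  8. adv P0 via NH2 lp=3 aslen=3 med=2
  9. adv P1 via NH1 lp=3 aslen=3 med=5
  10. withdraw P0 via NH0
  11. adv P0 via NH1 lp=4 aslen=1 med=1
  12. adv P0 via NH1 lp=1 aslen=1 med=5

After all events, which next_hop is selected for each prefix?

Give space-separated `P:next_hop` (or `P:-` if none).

Answer: P0:NH2 P1:NH1

Derivation:
Op 1: best P0=NH2 P1=-
Op 2: best P0=- P1=-
Op 3: best P0=NH2 P1=-
Op 4: best P0=NH0 P1=-
Op 5: best P0=NH1 P1=-
Op 6: best P0=NH1 P1=NH2
Op 7: best P0=NH1 P1=NH2
Op 8: best P0=NH1 P1=NH2
Op 9: best P0=NH1 P1=NH1
Op 10: best P0=NH1 P1=NH1
Op 11: best P0=NH1 P1=NH1
Op 12: best P0=NH2 P1=NH1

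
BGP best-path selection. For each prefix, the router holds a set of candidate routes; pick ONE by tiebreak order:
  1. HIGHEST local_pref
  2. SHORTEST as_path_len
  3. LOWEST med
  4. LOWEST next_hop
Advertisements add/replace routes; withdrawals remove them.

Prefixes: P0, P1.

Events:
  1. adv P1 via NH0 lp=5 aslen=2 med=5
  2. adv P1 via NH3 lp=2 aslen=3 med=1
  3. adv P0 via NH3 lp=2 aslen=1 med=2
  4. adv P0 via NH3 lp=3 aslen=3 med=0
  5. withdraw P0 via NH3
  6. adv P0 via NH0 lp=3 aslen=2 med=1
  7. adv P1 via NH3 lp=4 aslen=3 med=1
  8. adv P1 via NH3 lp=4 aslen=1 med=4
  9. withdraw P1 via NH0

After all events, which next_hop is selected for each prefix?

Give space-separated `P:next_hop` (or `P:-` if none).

Op 1: best P0=- P1=NH0
Op 2: best P0=- P1=NH0
Op 3: best P0=NH3 P1=NH0
Op 4: best P0=NH3 P1=NH0
Op 5: best P0=- P1=NH0
Op 6: best P0=NH0 P1=NH0
Op 7: best P0=NH0 P1=NH0
Op 8: best P0=NH0 P1=NH0
Op 9: best P0=NH0 P1=NH3

Answer: P0:NH0 P1:NH3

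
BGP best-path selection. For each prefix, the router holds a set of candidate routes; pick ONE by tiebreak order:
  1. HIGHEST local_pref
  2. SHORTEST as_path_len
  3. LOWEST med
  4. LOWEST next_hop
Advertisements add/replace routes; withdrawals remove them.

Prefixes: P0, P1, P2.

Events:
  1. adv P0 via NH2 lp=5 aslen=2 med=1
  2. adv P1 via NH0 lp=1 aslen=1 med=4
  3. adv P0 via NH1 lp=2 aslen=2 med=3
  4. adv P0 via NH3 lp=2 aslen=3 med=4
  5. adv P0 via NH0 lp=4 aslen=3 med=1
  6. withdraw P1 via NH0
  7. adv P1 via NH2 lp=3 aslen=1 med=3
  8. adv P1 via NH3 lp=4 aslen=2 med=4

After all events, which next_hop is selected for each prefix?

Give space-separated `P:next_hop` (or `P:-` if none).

Op 1: best P0=NH2 P1=- P2=-
Op 2: best P0=NH2 P1=NH0 P2=-
Op 3: best P0=NH2 P1=NH0 P2=-
Op 4: best P0=NH2 P1=NH0 P2=-
Op 5: best P0=NH2 P1=NH0 P2=-
Op 6: best P0=NH2 P1=- P2=-
Op 7: best P0=NH2 P1=NH2 P2=-
Op 8: best P0=NH2 P1=NH3 P2=-

Answer: P0:NH2 P1:NH3 P2:-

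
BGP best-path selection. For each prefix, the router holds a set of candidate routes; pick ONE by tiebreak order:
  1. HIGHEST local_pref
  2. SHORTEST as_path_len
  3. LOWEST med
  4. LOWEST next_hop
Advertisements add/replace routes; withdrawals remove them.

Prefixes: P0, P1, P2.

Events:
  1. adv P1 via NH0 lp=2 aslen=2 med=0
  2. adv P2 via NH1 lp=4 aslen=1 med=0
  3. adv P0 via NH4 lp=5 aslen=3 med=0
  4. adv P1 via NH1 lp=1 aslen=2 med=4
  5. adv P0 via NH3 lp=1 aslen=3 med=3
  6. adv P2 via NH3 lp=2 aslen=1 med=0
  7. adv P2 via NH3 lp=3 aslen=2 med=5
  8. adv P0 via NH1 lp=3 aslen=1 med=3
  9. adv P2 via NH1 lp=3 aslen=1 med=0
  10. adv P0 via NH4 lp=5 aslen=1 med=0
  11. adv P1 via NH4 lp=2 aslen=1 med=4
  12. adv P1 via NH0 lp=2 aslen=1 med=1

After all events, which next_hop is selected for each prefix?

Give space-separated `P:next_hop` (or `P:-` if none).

Answer: P0:NH4 P1:NH0 P2:NH1

Derivation:
Op 1: best P0=- P1=NH0 P2=-
Op 2: best P0=- P1=NH0 P2=NH1
Op 3: best P0=NH4 P1=NH0 P2=NH1
Op 4: best P0=NH4 P1=NH0 P2=NH1
Op 5: best P0=NH4 P1=NH0 P2=NH1
Op 6: best P0=NH4 P1=NH0 P2=NH1
Op 7: best P0=NH4 P1=NH0 P2=NH1
Op 8: best P0=NH4 P1=NH0 P2=NH1
Op 9: best P0=NH4 P1=NH0 P2=NH1
Op 10: best P0=NH4 P1=NH0 P2=NH1
Op 11: best P0=NH4 P1=NH4 P2=NH1
Op 12: best P0=NH4 P1=NH0 P2=NH1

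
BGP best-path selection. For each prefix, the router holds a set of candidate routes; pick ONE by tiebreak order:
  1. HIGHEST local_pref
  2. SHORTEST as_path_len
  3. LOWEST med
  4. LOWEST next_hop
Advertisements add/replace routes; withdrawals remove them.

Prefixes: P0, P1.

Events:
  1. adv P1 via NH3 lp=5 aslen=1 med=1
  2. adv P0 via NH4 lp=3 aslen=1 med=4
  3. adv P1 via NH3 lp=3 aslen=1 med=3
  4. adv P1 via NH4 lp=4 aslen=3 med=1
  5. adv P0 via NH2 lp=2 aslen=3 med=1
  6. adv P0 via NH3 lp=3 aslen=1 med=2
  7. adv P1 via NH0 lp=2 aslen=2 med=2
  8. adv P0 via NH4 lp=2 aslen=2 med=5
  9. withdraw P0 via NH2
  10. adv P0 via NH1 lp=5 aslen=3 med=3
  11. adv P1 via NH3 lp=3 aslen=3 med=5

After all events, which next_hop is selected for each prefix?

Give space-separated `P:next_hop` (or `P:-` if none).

Answer: P0:NH1 P1:NH4

Derivation:
Op 1: best P0=- P1=NH3
Op 2: best P0=NH4 P1=NH3
Op 3: best P0=NH4 P1=NH3
Op 4: best P0=NH4 P1=NH4
Op 5: best P0=NH4 P1=NH4
Op 6: best P0=NH3 P1=NH4
Op 7: best P0=NH3 P1=NH4
Op 8: best P0=NH3 P1=NH4
Op 9: best P0=NH3 P1=NH4
Op 10: best P0=NH1 P1=NH4
Op 11: best P0=NH1 P1=NH4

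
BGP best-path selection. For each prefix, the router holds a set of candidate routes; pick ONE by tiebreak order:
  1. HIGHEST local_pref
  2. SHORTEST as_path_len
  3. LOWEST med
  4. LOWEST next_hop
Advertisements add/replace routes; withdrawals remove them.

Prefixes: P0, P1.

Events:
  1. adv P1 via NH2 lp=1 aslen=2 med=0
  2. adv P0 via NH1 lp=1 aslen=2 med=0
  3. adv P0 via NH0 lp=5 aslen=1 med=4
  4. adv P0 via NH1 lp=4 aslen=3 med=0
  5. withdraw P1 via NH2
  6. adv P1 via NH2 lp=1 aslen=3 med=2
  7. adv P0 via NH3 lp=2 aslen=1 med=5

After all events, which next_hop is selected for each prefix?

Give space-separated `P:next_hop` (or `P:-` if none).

Op 1: best P0=- P1=NH2
Op 2: best P0=NH1 P1=NH2
Op 3: best P0=NH0 P1=NH2
Op 4: best P0=NH0 P1=NH2
Op 5: best P0=NH0 P1=-
Op 6: best P0=NH0 P1=NH2
Op 7: best P0=NH0 P1=NH2

Answer: P0:NH0 P1:NH2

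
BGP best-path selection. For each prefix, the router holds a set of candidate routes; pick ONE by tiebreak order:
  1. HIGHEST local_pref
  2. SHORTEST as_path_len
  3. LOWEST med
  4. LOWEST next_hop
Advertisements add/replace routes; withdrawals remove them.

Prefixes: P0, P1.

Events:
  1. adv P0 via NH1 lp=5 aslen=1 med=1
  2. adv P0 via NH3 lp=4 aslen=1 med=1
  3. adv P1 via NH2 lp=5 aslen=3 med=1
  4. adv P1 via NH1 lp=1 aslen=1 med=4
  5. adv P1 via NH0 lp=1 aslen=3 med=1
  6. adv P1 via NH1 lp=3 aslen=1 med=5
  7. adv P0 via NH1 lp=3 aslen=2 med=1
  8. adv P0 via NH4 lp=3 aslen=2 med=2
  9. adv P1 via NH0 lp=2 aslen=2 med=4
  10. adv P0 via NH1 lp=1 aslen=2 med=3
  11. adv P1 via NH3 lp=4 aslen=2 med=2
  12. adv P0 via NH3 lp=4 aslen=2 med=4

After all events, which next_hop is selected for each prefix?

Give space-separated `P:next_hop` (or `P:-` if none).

Answer: P0:NH3 P1:NH2

Derivation:
Op 1: best P0=NH1 P1=-
Op 2: best P0=NH1 P1=-
Op 3: best P0=NH1 P1=NH2
Op 4: best P0=NH1 P1=NH2
Op 5: best P0=NH1 P1=NH2
Op 6: best P0=NH1 P1=NH2
Op 7: best P0=NH3 P1=NH2
Op 8: best P0=NH3 P1=NH2
Op 9: best P0=NH3 P1=NH2
Op 10: best P0=NH3 P1=NH2
Op 11: best P0=NH3 P1=NH2
Op 12: best P0=NH3 P1=NH2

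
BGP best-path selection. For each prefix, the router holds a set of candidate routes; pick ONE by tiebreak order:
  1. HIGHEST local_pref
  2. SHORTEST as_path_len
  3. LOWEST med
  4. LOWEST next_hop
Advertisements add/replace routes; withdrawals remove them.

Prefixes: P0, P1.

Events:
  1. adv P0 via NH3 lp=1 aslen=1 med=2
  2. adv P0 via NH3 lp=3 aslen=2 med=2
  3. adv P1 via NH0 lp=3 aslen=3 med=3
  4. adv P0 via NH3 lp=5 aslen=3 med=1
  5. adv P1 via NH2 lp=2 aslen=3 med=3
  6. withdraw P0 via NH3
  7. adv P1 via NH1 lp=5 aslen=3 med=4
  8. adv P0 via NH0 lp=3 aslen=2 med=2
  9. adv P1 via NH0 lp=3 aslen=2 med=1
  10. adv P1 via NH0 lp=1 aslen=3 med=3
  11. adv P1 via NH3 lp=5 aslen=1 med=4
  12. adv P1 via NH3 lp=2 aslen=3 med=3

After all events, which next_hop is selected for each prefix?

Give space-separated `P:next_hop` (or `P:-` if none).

Answer: P0:NH0 P1:NH1

Derivation:
Op 1: best P0=NH3 P1=-
Op 2: best P0=NH3 P1=-
Op 3: best P0=NH3 P1=NH0
Op 4: best P0=NH3 P1=NH0
Op 5: best P0=NH3 P1=NH0
Op 6: best P0=- P1=NH0
Op 7: best P0=- P1=NH1
Op 8: best P0=NH0 P1=NH1
Op 9: best P0=NH0 P1=NH1
Op 10: best P0=NH0 P1=NH1
Op 11: best P0=NH0 P1=NH3
Op 12: best P0=NH0 P1=NH1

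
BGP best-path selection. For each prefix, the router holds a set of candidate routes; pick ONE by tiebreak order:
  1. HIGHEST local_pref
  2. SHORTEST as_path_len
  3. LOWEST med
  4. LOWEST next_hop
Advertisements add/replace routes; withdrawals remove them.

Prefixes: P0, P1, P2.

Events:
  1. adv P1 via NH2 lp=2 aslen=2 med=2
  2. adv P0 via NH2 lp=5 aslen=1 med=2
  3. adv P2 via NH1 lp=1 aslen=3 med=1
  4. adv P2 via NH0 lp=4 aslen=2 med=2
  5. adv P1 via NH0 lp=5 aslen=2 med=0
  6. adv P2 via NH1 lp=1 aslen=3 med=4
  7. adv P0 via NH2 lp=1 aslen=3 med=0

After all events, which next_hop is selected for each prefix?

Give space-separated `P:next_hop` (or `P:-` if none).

Answer: P0:NH2 P1:NH0 P2:NH0

Derivation:
Op 1: best P0=- P1=NH2 P2=-
Op 2: best P0=NH2 P1=NH2 P2=-
Op 3: best P0=NH2 P1=NH2 P2=NH1
Op 4: best P0=NH2 P1=NH2 P2=NH0
Op 5: best P0=NH2 P1=NH0 P2=NH0
Op 6: best P0=NH2 P1=NH0 P2=NH0
Op 7: best P0=NH2 P1=NH0 P2=NH0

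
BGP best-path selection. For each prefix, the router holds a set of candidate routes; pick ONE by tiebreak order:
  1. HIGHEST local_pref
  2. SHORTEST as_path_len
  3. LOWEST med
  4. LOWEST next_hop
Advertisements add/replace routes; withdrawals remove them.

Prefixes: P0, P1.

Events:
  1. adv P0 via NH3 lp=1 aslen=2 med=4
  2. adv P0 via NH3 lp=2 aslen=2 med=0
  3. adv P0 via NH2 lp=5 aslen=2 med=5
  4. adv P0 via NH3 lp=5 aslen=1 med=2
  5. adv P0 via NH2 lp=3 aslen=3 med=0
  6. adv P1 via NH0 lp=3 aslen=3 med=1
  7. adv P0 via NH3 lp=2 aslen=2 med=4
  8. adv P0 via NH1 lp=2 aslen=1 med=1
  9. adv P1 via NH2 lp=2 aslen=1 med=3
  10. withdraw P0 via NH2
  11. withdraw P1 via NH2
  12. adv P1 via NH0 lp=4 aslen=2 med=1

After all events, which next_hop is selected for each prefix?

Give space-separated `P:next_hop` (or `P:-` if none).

Answer: P0:NH1 P1:NH0

Derivation:
Op 1: best P0=NH3 P1=-
Op 2: best P0=NH3 P1=-
Op 3: best P0=NH2 P1=-
Op 4: best P0=NH3 P1=-
Op 5: best P0=NH3 P1=-
Op 6: best P0=NH3 P1=NH0
Op 7: best P0=NH2 P1=NH0
Op 8: best P0=NH2 P1=NH0
Op 9: best P0=NH2 P1=NH0
Op 10: best P0=NH1 P1=NH0
Op 11: best P0=NH1 P1=NH0
Op 12: best P0=NH1 P1=NH0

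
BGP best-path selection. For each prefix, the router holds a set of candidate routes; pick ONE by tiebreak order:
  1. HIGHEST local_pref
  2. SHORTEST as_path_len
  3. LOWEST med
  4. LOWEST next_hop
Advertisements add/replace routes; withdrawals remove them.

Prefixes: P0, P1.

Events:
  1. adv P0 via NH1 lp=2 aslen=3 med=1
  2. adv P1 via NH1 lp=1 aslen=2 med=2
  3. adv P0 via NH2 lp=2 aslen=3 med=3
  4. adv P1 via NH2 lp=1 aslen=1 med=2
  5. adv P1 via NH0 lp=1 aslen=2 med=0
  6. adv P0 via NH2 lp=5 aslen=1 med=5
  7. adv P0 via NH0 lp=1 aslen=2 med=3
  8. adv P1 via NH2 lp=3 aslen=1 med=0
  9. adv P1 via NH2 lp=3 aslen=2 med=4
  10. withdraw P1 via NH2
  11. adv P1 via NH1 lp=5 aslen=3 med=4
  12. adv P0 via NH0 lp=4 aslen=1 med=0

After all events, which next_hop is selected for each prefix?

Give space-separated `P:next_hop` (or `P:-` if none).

Op 1: best P0=NH1 P1=-
Op 2: best P0=NH1 P1=NH1
Op 3: best P0=NH1 P1=NH1
Op 4: best P0=NH1 P1=NH2
Op 5: best P0=NH1 P1=NH2
Op 6: best P0=NH2 P1=NH2
Op 7: best P0=NH2 P1=NH2
Op 8: best P0=NH2 P1=NH2
Op 9: best P0=NH2 P1=NH2
Op 10: best P0=NH2 P1=NH0
Op 11: best P0=NH2 P1=NH1
Op 12: best P0=NH2 P1=NH1

Answer: P0:NH2 P1:NH1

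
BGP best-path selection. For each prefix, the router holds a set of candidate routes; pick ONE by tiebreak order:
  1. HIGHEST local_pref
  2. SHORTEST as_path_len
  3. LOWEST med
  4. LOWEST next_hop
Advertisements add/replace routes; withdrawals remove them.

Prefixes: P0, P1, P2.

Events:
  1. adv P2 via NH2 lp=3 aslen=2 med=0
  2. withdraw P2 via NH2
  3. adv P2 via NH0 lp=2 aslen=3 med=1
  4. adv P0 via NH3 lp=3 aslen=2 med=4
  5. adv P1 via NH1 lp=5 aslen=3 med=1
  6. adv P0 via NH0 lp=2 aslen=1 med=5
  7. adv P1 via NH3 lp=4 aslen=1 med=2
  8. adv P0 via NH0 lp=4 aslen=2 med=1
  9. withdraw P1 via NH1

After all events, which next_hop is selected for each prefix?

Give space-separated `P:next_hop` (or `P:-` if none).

Answer: P0:NH0 P1:NH3 P2:NH0

Derivation:
Op 1: best P0=- P1=- P2=NH2
Op 2: best P0=- P1=- P2=-
Op 3: best P0=- P1=- P2=NH0
Op 4: best P0=NH3 P1=- P2=NH0
Op 5: best P0=NH3 P1=NH1 P2=NH0
Op 6: best P0=NH3 P1=NH1 P2=NH0
Op 7: best P0=NH3 P1=NH1 P2=NH0
Op 8: best P0=NH0 P1=NH1 P2=NH0
Op 9: best P0=NH0 P1=NH3 P2=NH0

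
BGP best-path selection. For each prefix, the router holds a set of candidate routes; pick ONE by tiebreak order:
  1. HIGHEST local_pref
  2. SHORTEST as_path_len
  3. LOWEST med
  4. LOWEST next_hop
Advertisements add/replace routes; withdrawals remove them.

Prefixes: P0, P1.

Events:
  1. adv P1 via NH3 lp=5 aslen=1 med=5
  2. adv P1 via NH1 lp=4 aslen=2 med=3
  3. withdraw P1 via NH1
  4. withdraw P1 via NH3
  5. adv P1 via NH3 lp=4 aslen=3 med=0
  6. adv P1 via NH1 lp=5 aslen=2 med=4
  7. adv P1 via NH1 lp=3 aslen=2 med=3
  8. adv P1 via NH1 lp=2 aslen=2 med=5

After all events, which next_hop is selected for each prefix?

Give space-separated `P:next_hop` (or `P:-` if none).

Op 1: best P0=- P1=NH3
Op 2: best P0=- P1=NH3
Op 3: best P0=- P1=NH3
Op 4: best P0=- P1=-
Op 5: best P0=- P1=NH3
Op 6: best P0=- P1=NH1
Op 7: best P0=- P1=NH3
Op 8: best P0=- P1=NH3

Answer: P0:- P1:NH3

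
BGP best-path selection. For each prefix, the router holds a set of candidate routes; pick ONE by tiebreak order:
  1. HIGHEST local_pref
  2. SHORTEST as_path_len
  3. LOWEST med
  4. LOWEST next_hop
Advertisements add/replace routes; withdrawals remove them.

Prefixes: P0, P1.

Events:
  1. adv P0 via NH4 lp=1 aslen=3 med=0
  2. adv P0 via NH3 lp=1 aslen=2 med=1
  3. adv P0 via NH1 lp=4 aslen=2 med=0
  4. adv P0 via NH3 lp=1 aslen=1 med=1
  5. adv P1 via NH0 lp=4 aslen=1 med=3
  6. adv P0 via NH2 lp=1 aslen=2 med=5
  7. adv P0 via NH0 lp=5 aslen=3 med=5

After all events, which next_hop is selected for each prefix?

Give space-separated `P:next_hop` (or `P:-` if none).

Op 1: best P0=NH4 P1=-
Op 2: best P0=NH3 P1=-
Op 3: best P0=NH1 P1=-
Op 4: best P0=NH1 P1=-
Op 5: best P0=NH1 P1=NH0
Op 6: best P0=NH1 P1=NH0
Op 7: best P0=NH0 P1=NH0

Answer: P0:NH0 P1:NH0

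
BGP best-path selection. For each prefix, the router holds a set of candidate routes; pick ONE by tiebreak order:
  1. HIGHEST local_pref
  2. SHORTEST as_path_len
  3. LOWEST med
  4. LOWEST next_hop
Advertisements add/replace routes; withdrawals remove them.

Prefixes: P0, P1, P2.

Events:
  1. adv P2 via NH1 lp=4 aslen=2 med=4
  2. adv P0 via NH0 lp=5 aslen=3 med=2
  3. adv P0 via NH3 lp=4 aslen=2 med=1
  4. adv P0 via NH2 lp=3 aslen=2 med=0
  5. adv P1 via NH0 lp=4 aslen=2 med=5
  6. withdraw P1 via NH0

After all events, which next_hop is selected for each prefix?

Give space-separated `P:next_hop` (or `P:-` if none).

Op 1: best P0=- P1=- P2=NH1
Op 2: best P0=NH0 P1=- P2=NH1
Op 3: best P0=NH0 P1=- P2=NH1
Op 4: best P0=NH0 P1=- P2=NH1
Op 5: best P0=NH0 P1=NH0 P2=NH1
Op 6: best P0=NH0 P1=- P2=NH1

Answer: P0:NH0 P1:- P2:NH1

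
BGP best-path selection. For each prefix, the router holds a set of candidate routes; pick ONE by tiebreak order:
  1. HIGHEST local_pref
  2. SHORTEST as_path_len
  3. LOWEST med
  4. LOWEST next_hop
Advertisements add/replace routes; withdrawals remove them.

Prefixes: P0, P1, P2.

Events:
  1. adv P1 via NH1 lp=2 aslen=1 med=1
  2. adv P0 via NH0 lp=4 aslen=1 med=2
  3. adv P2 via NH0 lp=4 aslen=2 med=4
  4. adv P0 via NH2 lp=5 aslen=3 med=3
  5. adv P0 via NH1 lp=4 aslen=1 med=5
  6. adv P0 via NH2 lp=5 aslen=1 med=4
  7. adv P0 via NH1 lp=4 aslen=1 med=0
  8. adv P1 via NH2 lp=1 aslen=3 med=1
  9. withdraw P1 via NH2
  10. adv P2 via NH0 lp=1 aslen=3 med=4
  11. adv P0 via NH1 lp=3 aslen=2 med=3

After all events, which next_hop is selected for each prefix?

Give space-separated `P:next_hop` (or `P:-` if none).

Op 1: best P0=- P1=NH1 P2=-
Op 2: best P0=NH0 P1=NH1 P2=-
Op 3: best P0=NH0 P1=NH1 P2=NH0
Op 4: best P0=NH2 P1=NH1 P2=NH0
Op 5: best P0=NH2 P1=NH1 P2=NH0
Op 6: best P0=NH2 P1=NH1 P2=NH0
Op 7: best P0=NH2 P1=NH1 P2=NH0
Op 8: best P0=NH2 P1=NH1 P2=NH0
Op 9: best P0=NH2 P1=NH1 P2=NH0
Op 10: best P0=NH2 P1=NH1 P2=NH0
Op 11: best P0=NH2 P1=NH1 P2=NH0

Answer: P0:NH2 P1:NH1 P2:NH0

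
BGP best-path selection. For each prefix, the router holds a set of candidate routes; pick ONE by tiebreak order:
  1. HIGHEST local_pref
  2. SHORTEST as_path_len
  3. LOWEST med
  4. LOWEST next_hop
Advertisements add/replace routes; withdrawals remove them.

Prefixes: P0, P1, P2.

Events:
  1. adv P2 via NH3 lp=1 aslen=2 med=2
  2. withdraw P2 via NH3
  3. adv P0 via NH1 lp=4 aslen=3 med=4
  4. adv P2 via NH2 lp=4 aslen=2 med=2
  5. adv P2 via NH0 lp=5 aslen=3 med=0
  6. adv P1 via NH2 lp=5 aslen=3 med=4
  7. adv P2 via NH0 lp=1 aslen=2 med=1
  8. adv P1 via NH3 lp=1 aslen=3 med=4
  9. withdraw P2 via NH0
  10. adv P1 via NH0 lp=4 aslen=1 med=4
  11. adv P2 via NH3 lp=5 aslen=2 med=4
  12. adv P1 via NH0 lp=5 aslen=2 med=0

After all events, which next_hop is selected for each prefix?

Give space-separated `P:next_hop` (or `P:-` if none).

Op 1: best P0=- P1=- P2=NH3
Op 2: best P0=- P1=- P2=-
Op 3: best P0=NH1 P1=- P2=-
Op 4: best P0=NH1 P1=- P2=NH2
Op 5: best P0=NH1 P1=- P2=NH0
Op 6: best P0=NH1 P1=NH2 P2=NH0
Op 7: best P0=NH1 P1=NH2 P2=NH2
Op 8: best P0=NH1 P1=NH2 P2=NH2
Op 9: best P0=NH1 P1=NH2 P2=NH2
Op 10: best P0=NH1 P1=NH2 P2=NH2
Op 11: best P0=NH1 P1=NH2 P2=NH3
Op 12: best P0=NH1 P1=NH0 P2=NH3

Answer: P0:NH1 P1:NH0 P2:NH3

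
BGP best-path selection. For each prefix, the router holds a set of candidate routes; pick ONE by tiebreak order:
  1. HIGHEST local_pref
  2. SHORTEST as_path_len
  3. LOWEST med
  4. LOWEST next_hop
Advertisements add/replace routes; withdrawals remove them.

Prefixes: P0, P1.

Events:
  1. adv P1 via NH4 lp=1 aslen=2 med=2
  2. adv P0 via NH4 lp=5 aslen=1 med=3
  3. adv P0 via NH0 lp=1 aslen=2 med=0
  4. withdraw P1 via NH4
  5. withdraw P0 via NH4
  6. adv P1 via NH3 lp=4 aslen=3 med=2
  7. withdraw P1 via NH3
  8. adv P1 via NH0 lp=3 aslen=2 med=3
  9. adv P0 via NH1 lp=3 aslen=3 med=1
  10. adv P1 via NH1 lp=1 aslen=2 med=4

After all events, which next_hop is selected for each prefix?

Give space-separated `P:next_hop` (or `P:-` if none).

Answer: P0:NH1 P1:NH0

Derivation:
Op 1: best P0=- P1=NH4
Op 2: best P0=NH4 P1=NH4
Op 3: best P0=NH4 P1=NH4
Op 4: best P0=NH4 P1=-
Op 5: best P0=NH0 P1=-
Op 6: best P0=NH0 P1=NH3
Op 7: best P0=NH0 P1=-
Op 8: best P0=NH0 P1=NH0
Op 9: best P0=NH1 P1=NH0
Op 10: best P0=NH1 P1=NH0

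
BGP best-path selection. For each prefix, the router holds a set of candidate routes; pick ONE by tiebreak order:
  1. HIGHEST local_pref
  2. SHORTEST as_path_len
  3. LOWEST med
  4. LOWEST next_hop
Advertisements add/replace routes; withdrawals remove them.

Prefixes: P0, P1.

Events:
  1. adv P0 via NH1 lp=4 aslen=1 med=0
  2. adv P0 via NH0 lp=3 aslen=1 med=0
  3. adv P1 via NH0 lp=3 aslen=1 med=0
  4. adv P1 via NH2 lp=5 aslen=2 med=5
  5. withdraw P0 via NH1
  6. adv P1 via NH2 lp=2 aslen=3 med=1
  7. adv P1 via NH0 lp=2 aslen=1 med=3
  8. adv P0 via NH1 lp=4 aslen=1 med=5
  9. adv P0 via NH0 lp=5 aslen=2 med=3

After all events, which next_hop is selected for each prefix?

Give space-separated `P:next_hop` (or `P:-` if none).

Op 1: best P0=NH1 P1=-
Op 2: best P0=NH1 P1=-
Op 3: best P0=NH1 P1=NH0
Op 4: best P0=NH1 P1=NH2
Op 5: best P0=NH0 P1=NH2
Op 6: best P0=NH0 P1=NH0
Op 7: best P0=NH0 P1=NH0
Op 8: best P0=NH1 P1=NH0
Op 9: best P0=NH0 P1=NH0

Answer: P0:NH0 P1:NH0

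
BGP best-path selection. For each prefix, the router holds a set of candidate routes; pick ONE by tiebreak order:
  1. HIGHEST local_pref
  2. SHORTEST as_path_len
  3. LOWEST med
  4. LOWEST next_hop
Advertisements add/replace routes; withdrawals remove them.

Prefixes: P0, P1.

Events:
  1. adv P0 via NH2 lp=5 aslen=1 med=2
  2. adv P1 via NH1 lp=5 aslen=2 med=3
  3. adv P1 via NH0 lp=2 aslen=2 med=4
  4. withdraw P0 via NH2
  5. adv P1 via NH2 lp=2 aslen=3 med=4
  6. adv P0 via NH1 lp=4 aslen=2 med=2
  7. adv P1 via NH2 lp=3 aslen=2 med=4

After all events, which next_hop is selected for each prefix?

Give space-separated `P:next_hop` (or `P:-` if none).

Op 1: best P0=NH2 P1=-
Op 2: best P0=NH2 P1=NH1
Op 3: best P0=NH2 P1=NH1
Op 4: best P0=- P1=NH1
Op 5: best P0=- P1=NH1
Op 6: best P0=NH1 P1=NH1
Op 7: best P0=NH1 P1=NH1

Answer: P0:NH1 P1:NH1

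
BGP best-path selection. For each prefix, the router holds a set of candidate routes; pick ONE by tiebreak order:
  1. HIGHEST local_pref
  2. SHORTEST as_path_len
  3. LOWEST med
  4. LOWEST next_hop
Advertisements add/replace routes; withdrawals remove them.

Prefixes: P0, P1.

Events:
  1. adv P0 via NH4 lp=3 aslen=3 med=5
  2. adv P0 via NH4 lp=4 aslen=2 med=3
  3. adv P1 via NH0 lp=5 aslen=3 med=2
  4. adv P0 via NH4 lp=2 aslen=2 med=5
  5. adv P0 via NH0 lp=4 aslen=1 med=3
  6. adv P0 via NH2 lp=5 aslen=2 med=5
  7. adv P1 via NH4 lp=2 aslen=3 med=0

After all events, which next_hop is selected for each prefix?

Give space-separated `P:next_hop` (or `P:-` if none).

Answer: P0:NH2 P1:NH0

Derivation:
Op 1: best P0=NH4 P1=-
Op 2: best P0=NH4 P1=-
Op 3: best P0=NH4 P1=NH0
Op 4: best P0=NH4 P1=NH0
Op 5: best P0=NH0 P1=NH0
Op 6: best P0=NH2 P1=NH0
Op 7: best P0=NH2 P1=NH0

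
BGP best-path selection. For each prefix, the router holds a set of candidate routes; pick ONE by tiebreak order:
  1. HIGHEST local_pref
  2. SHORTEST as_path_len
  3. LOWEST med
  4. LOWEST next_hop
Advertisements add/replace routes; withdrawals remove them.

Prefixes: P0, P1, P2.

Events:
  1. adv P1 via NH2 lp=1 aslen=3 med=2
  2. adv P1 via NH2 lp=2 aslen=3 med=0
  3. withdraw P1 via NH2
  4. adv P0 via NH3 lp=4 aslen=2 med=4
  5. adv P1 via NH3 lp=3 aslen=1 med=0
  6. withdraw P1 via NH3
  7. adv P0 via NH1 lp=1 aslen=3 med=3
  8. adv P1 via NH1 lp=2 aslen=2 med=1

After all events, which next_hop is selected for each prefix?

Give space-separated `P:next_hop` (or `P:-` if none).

Op 1: best P0=- P1=NH2 P2=-
Op 2: best P0=- P1=NH2 P2=-
Op 3: best P0=- P1=- P2=-
Op 4: best P0=NH3 P1=- P2=-
Op 5: best P0=NH3 P1=NH3 P2=-
Op 6: best P0=NH3 P1=- P2=-
Op 7: best P0=NH3 P1=- P2=-
Op 8: best P0=NH3 P1=NH1 P2=-

Answer: P0:NH3 P1:NH1 P2:-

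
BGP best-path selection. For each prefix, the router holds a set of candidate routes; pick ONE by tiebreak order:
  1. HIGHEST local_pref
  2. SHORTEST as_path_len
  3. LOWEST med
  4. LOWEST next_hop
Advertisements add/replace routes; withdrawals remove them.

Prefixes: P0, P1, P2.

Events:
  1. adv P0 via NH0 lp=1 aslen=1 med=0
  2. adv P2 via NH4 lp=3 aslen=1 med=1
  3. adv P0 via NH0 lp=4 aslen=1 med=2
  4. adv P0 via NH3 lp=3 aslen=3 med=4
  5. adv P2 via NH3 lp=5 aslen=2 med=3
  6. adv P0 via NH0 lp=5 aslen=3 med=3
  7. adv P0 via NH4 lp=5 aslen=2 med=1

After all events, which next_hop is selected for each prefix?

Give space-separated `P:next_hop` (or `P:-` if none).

Op 1: best P0=NH0 P1=- P2=-
Op 2: best P0=NH0 P1=- P2=NH4
Op 3: best P0=NH0 P1=- P2=NH4
Op 4: best P0=NH0 P1=- P2=NH4
Op 5: best P0=NH0 P1=- P2=NH3
Op 6: best P0=NH0 P1=- P2=NH3
Op 7: best P0=NH4 P1=- P2=NH3

Answer: P0:NH4 P1:- P2:NH3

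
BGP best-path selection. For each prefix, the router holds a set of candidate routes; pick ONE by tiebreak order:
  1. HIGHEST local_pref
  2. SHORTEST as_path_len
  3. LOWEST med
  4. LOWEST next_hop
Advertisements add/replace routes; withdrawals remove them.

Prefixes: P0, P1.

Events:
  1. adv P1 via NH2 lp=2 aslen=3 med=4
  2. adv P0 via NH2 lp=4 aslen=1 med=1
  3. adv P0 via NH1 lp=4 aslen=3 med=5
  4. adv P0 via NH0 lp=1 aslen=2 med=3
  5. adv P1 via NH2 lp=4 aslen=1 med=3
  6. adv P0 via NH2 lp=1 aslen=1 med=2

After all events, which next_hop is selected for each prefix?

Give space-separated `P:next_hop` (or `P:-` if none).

Answer: P0:NH1 P1:NH2

Derivation:
Op 1: best P0=- P1=NH2
Op 2: best P0=NH2 P1=NH2
Op 3: best P0=NH2 P1=NH2
Op 4: best P0=NH2 P1=NH2
Op 5: best P0=NH2 P1=NH2
Op 6: best P0=NH1 P1=NH2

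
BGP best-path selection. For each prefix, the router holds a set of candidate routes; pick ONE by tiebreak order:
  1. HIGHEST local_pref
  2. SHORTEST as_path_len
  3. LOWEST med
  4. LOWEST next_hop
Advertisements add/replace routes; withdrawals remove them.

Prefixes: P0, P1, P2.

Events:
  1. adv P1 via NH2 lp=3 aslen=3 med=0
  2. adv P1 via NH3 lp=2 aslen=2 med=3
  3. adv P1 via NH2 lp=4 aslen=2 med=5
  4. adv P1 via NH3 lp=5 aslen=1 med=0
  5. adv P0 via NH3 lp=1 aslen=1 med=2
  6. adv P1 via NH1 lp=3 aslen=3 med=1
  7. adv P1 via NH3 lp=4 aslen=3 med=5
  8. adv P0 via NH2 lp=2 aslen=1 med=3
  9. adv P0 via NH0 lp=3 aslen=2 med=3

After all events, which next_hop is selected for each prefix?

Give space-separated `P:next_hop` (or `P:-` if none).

Answer: P0:NH0 P1:NH2 P2:-

Derivation:
Op 1: best P0=- P1=NH2 P2=-
Op 2: best P0=- P1=NH2 P2=-
Op 3: best P0=- P1=NH2 P2=-
Op 4: best P0=- P1=NH3 P2=-
Op 5: best P0=NH3 P1=NH3 P2=-
Op 6: best P0=NH3 P1=NH3 P2=-
Op 7: best P0=NH3 P1=NH2 P2=-
Op 8: best P0=NH2 P1=NH2 P2=-
Op 9: best P0=NH0 P1=NH2 P2=-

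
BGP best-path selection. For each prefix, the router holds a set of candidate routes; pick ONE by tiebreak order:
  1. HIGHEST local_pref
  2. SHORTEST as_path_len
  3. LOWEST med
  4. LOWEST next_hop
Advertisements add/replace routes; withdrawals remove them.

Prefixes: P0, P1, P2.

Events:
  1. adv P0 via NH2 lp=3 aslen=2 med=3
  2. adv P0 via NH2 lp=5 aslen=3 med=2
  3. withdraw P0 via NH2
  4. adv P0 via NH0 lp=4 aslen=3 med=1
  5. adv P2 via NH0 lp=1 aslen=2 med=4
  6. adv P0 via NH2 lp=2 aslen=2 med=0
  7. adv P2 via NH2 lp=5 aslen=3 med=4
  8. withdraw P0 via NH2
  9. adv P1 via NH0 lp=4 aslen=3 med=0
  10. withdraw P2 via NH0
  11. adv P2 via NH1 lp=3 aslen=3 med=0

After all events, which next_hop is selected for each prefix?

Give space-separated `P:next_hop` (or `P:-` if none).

Answer: P0:NH0 P1:NH0 P2:NH2

Derivation:
Op 1: best P0=NH2 P1=- P2=-
Op 2: best P0=NH2 P1=- P2=-
Op 3: best P0=- P1=- P2=-
Op 4: best P0=NH0 P1=- P2=-
Op 5: best P0=NH0 P1=- P2=NH0
Op 6: best P0=NH0 P1=- P2=NH0
Op 7: best P0=NH0 P1=- P2=NH2
Op 8: best P0=NH0 P1=- P2=NH2
Op 9: best P0=NH0 P1=NH0 P2=NH2
Op 10: best P0=NH0 P1=NH0 P2=NH2
Op 11: best P0=NH0 P1=NH0 P2=NH2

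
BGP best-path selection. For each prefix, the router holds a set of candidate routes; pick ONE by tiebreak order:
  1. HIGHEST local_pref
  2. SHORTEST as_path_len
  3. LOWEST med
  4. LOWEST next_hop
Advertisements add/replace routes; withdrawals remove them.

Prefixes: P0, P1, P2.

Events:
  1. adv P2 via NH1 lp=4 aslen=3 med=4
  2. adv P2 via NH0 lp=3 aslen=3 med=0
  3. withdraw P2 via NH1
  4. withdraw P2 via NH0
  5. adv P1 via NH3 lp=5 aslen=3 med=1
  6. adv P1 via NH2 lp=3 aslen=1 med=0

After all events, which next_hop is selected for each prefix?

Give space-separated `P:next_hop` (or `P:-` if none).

Op 1: best P0=- P1=- P2=NH1
Op 2: best P0=- P1=- P2=NH1
Op 3: best P0=- P1=- P2=NH0
Op 4: best P0=- P1=- P2=-
Op 5: best P0=- P1=NH3 P2=-
Op 6: best P0=- P1=NH3 P2=-

Answer: P0:- P1:NH3 P2:-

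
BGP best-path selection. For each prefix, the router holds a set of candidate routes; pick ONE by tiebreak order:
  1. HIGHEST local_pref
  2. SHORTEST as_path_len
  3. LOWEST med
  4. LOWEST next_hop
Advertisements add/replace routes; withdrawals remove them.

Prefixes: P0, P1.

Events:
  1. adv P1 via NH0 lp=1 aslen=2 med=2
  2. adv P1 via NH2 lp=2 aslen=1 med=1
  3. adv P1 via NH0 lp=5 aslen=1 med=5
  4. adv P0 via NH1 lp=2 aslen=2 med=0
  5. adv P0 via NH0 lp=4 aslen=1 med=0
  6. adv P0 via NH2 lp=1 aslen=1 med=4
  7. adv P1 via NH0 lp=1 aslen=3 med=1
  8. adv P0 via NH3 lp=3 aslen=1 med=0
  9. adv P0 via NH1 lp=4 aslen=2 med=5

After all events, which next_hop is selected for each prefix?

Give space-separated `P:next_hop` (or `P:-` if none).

Answer: P0:NH0 P1:NH2

Derivation:
Op 1: best P0=- P1=NH0
Op 2: best P0=- P1=NH2
Op 3: best P0=- P1=NH0
Op 4: best P0=NH1 P1=NH0
Op 5: best P0=NH0 P1=NH0
Op 6: best P0=NH0 P1=NH0
Op 7: best P0=NH0 P1=NH2
Op 8: best P0=NH0 P1=NH2
Op 9: best P0=NH0 P1=NH2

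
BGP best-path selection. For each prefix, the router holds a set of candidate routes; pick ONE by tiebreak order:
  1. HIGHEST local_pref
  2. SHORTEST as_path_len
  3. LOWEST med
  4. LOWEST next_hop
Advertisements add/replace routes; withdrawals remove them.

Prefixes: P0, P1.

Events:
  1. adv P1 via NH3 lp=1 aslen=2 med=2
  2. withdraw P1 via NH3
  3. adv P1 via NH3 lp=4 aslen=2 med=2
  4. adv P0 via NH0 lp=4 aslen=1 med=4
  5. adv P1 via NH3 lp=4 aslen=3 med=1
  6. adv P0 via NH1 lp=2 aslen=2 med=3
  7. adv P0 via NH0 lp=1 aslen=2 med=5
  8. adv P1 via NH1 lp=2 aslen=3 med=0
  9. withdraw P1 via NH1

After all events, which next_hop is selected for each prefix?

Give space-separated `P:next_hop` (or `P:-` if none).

Answer: P0:NH1 P1:NH3

Derivation:
Op 1: best P0=- P1=NH3
Op 2: best P0=- P1=-
Op 3: best P0=- P1=NH3
Op 4: best P0=NH0 P1=NH3
Op 5: best P0=NH0 P1=NH3
Op 6: best P0=NH0 P1=NH3
Op 7: best P0=NH1 P1=NH3
Op 8: best P0=NH1 P1=NH3
Op 9: best P0=NH1 P1=NH3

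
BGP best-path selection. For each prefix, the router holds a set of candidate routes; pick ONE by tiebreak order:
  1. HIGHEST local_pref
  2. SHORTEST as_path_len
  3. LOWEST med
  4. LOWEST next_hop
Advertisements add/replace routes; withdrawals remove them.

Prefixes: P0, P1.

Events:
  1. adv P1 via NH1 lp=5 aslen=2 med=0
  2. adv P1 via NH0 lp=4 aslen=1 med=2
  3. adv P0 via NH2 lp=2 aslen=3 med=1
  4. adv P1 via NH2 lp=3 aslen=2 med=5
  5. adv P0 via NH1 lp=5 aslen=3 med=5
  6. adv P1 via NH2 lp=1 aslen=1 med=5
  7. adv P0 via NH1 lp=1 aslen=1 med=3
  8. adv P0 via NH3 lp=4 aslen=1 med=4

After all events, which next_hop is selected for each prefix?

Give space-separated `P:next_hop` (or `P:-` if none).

Answer: P0:NH3 P1:NH1

Derivation:
Op 1: best P0=- P1=NH1
Op 2: best P0=- P1=NH1
Op 3: best P0=NH2 P1=NH1
Op 4: best P0=NH2 P1=NH1
Op 5: best P0=NH1 P1=NH1
Op 6: best P0=NH1 P1=NH1
Op 7: best P0=NH2 P1=NH1
Op 8: best P0=NH3 P1=NH1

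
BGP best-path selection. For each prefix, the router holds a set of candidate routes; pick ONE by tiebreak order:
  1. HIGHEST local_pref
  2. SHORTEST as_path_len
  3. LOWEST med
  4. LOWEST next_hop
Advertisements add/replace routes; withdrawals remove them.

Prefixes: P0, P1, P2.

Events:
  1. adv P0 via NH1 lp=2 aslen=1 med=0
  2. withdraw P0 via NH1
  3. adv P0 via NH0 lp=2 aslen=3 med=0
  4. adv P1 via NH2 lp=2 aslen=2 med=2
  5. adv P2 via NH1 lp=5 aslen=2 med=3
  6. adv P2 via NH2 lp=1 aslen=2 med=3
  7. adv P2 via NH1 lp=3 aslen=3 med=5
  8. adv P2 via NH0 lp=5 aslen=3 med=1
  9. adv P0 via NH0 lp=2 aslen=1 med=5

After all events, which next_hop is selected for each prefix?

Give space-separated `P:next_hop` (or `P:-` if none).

Op 1: best P0=NH1 P1=- P2=-
Op 2: best P0=- P1=- P2=-
Op 3: best P0=NH0 P1=- P2=-
Op 4: best P0=NH0 P1=NH2 P2=-
Op 5: best P0=NH0 P1=NH2 P2=NH1
Op 6: best P0=NH0 P1=NH2 P2=NH1
Op 7: best P0=NH0 P1=NH2 P2=NH1
Op 8: best P0=NH0 P1=NH2 P2=NH0
Op 9: best P0=NH0 P1=NH2 P2=NH0

Answer: P0:NH0 P1:NH2 P2:NH0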